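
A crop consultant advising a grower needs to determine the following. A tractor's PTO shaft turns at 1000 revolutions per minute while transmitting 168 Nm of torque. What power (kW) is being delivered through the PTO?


P = 2*pi*n*T / 60000
  = 2*pi * 1000 * 168 / 60000
  = 1055575.13 / 60000
  = 17.59 kW


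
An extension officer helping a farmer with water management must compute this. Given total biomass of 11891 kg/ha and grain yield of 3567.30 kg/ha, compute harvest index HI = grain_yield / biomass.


HI = grain_yield / biomass
   = 3567.30 / 11891
   = 0.30


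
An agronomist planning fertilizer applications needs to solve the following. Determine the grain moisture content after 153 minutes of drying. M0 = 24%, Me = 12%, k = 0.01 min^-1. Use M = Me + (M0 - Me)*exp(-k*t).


M = Me + (M0 - Me) * e^(-k*t)
  = 12 + (24 - 12) * e^(-0.01*153)
  = 12 + 12 * e^(-1.530)
  = 12 + 12 * 0.21654
  = 12 + 2.5984
  = 14.60%


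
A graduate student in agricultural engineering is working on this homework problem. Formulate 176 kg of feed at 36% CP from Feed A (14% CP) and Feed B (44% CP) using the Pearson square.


parts_A = CP_b - target = 44 - 36 = 8
parts_B = target - CP_a = 36 - 14 = 22
total_parts = 8 + 22 = 30
Feed A = 176 * 8 / 30 = 46.93 kg
Feed B = 176 * 22 / 30 = 129.07 kg

46.93 kg


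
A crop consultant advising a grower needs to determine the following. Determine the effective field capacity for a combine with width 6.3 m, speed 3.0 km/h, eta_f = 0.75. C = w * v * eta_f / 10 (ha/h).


C = w * v * eta_f / 10
  = 6.3 * 3.0 * 0.75 / 10
  = 14.18 / 10
  = 1.42 ha/h


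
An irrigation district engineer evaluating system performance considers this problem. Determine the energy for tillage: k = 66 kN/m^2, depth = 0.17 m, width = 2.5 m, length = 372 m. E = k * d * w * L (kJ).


E = k * d * w * L
  = 66 * 0.17 * 2.5 * 372
  = 10434.60 kJ


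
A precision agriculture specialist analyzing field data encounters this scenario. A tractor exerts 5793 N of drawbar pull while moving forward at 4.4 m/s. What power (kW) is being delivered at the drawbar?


P = F * v / 1000
  = 5793 * 4.4 / 1000
  = 25489.20 / 1000
  = 25.49 kW


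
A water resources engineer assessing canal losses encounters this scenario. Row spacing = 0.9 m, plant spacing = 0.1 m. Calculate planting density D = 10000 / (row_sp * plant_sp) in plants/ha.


D = 10000 / (row_sp * plant_sp)
  = 10000 / (0.9 * 0.1)
  = 10000 / 0.0900
  = 111111.11 plants/ha


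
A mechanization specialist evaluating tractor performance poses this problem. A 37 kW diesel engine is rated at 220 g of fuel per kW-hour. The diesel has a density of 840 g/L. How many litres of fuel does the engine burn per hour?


FC = P * BSFC / rho_fuel
   = 37 * 220 / 840
   = 8140 / 840
   = 9.69 L/h


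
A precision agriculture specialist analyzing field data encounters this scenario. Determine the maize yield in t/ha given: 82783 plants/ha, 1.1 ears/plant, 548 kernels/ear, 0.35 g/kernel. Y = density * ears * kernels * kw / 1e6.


Y = density * ears * kernels * kw
  = 82783 * 1.1 * 548 * 0.35 g/ha
  = 17465557.34 g/ha
  = 17465.56 kg/ha = 17.47 t/ha


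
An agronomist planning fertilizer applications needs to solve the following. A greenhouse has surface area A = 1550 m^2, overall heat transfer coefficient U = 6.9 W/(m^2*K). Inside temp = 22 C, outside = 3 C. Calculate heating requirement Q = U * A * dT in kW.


dT = 22 - (3) = 19 K
Q = U * A * dT
  = 6.9 * 1550 * 19
  = 203205 W = 203.21 kW


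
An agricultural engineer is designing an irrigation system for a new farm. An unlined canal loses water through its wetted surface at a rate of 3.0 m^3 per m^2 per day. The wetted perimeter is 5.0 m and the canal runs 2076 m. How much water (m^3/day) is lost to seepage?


S = C * P * L
  = 3.0 * 5.0 * 2076
  = 31140 m^3/day


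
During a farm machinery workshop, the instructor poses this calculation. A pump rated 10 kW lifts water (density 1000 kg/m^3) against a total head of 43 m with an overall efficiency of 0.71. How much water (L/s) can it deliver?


Q = (P * 1000 * eta) / (rho * g * H)
  = (10 * 1000 * 0.71) / (1000 * 9.81 * 43)
  = 7100 / 421830
  = 0.01683 m^3/s = 16.83 L/s


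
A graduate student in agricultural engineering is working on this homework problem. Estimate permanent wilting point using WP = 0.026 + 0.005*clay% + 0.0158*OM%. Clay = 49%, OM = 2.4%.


WP = 0.026 + 0.005*49 + 0.0158*2.4
   = 0.026 + 0.2450 + 0.0379
   = 0.3089


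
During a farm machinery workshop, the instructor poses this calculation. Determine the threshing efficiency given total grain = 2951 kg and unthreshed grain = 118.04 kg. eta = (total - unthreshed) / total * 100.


eta = (total - unthreshed) / total * 100
    = (2951 - 118.04) / 2951 * 100
    = 2832.96 / 2951 * 100
    = 96%


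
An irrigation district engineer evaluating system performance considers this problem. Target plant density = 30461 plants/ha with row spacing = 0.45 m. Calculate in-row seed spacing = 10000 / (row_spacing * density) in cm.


spacing = 10000 / (row_sp * density)
        = 10000 / (0.45 * 30461)
        = 10000 / 13707.45
        = 0.72953 m = 72.95 cm


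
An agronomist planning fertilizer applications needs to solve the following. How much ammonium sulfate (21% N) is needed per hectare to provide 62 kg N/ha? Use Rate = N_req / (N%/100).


Rate = N_required / (N_content / 100)
     = 62 / (21 / 100)
     = 62 / 0.21
     = 295.24 kg/ha


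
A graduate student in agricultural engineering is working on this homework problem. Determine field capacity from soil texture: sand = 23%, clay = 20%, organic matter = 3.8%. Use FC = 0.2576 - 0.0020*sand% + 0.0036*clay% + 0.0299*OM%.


FC = 0.2576 - 0.0020*23 + 0.0036*20 + 0.0299*3.8
   = 0.2576 - 0.0460 + 0.0720 + 0.1136
   = 0.3972


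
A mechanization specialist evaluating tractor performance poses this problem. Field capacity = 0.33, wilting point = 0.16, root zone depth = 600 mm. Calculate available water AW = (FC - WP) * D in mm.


AW = (FC - WP) * D
   = (0.33 - 0.16) * 600
   = 0.17 * 600
   = 102 mm


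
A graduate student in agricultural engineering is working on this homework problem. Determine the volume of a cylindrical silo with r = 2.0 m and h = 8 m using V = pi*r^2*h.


V = pi * r^2 * h
  = pi * 2.0^2 * 8
  = pi * 4 * 8
  = 100.53 m^3


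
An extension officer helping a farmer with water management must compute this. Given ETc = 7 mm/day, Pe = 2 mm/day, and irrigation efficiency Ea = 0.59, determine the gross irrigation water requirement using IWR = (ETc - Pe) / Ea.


IWR = (ETc - Pe) / Ea
    = (7 - 2) / 0.59
    = 5 / 0.59
    = 8.47 mm/day


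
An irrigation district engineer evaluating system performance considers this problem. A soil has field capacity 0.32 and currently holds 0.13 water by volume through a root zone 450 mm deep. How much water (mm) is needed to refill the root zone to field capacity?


SMD = (FC - theta) * D
    = (0.32 - 0.13) * 450
    = 0.190 * 450
    = 85.50 mm


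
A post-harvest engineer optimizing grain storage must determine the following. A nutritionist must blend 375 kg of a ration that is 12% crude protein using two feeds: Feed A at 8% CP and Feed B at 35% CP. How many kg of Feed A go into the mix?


parts_A = CP_b - target = 35 - 12 = 23
parts_B = target - CP_a = 12 - 8 = 4
total_parts = 23 + 4 = 27
Feed A = 375 * 23 / 27 = 319.44 kg
Feed B = 375 * 4 / 27 = 55.56 kg

319.44 kg


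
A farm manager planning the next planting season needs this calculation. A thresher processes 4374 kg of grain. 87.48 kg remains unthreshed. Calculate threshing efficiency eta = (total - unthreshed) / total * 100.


eta = (total - unthreshed) / total * 100
    = (4374 - 87.48) / 4374 * 100
    = 4286.52 / 4374 * 100
    = 98%


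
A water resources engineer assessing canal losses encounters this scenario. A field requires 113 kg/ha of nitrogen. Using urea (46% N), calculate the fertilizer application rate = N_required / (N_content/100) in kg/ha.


Rate = N_required / (N_content / 100)
     = 113 / (46 / 100)
     = 113 / 0.46
     = 245.65 kg/ha


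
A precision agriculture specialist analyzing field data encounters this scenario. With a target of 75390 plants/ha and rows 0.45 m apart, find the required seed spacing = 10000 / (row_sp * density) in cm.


spacing = 10000 / (row_sp * density)
        = 10000 / (0.45 * 75390)
        = 10000 / 33925.50
        = 0.29476 m = 29.48 cm


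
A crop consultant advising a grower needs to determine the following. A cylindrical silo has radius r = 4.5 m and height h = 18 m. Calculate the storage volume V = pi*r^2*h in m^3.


V = pi * r^2 * h
  = pi * 4.5^2 * 18
  = pi * 20.25 * 18
  = 1145.11 m^3


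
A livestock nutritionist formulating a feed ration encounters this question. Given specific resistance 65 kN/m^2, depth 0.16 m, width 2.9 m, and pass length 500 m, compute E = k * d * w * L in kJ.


E = k * d * w * L
  = 65 * 0.16 * 2.9 * 500
  = 15080 kJ


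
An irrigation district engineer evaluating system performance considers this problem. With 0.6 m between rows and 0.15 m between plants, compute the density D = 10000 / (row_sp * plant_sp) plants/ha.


D = 10000 / (row_sp * plant_sp)
  = 10000 / (0.6 * 0.15)
  = 10000 / 0.0900
  = 111111.11 plants/ha


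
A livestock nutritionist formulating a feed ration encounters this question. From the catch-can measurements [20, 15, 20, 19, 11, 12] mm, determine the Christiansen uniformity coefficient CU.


xbar = 97 / 6 = 16.167
sum|xi - xbar| = 21
CU = 100 * (1 - 21 / (6 * 16.167))
   = 100 * (1 - 0.2165)
   = 78.35%


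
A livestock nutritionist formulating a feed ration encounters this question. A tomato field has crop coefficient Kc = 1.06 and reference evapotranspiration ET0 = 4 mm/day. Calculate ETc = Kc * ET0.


ETc = Kc * ET0
    = 1.06 * 4
    = 4.24 mm/day


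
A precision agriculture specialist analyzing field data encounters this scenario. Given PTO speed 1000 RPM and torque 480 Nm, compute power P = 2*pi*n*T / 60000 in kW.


P = 2*pi*n*T / 60000
  = 2*pi * 1000 * 480 / 60000
  = 3015928.95 / 60000
  = 50.27 kW


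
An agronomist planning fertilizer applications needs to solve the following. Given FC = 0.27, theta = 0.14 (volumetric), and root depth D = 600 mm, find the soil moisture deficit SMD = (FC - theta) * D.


SMD = (FC - theta) * D
    = (0.27 - 0.14) * 600
    = 0.130 * 600
    = 78 mm


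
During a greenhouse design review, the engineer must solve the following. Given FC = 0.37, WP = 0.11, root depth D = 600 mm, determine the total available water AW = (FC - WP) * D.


AW = (FC - WP) * D
   = (0.37 - 0.11) * 600
   = 0.26 * 600
   = 156 mm


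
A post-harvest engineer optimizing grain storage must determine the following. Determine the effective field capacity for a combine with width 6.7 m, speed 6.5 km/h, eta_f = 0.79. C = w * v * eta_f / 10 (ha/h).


C = w * v * eta_f / 10
  = 6.7 * 6.5 * 0.79 / 10
  = 34.40 / 10
  = 3.44 ha/h


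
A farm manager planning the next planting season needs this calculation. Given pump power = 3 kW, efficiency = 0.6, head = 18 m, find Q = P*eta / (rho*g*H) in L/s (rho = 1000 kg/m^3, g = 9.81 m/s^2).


Q = (P * 1000 * eta) / (rho * g * H)
  = (3 * 1000 * 0.6) / (1000 * 9.81 * 18)
  = 1800 / 176580
  = 0.01019 m^3/s = 10.19 L/s


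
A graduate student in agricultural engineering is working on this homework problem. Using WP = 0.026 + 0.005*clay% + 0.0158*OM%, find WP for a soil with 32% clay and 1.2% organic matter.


WP = 0.026 + 0.005*32 + 0.0158*1.2
   = 0.026 + 0.1600 + 0.0190
   = 0.2050


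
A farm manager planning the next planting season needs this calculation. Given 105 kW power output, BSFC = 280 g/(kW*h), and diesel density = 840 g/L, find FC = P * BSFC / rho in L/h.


FC = P * BSFC / rho_fuel
   = 105 * 280 / 840
   = 29400 / 840
   = 35 L/h


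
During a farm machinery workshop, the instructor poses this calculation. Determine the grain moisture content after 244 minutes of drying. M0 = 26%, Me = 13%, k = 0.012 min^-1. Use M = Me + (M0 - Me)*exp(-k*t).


M = Me + (M0 - Me) * e^(-k*t)
  = 13 + (26 - 13) * e^(-0.012*244)
  = 13 + 13 * e^(-2.928)
  = 13 + 13 * 0.05350
  = 13 + 0.6956
  = 13.70%


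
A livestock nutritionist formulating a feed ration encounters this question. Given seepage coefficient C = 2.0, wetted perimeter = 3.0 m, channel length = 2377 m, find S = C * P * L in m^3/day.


S = C * P * L
  = 2.0 * 3.0 * 2377
  = 14262 m^3/day


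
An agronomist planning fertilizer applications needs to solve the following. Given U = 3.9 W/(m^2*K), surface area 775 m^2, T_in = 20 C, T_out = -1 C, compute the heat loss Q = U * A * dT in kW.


dT = 20 - (-1) = 21 K
Q = U * A * dT
  = 3.9 * 775 * 21
  = 63472.50 W = 63.47 kW


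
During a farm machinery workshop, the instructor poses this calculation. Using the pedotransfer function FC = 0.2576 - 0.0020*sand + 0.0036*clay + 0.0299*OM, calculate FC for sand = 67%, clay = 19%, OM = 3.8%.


FC = 0.2576 - 0.0020*67 + 0.0036*19 + 0.0299*3.8
   = 0.2576 - 0.1340 + 0.0684 + 0.1136
   = 0.3056


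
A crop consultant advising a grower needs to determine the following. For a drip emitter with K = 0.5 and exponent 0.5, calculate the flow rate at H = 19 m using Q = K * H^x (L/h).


Q = K * H^x
  = 0.5 * 19^0.5
  = 0.5 * 4.3589
  = 2.18 L/h


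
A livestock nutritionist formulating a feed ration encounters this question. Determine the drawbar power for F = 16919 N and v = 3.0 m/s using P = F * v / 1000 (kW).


P = F * v / 1000
  = 16919 * 3.0 / 1000
  = 50757 / 1000
  = 50.76 kW


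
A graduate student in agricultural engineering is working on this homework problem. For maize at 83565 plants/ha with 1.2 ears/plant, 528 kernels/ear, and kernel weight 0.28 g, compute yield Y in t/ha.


Y = density * ears * kernels * kw
  = 83565 * 1.2 * 528 * 0.28 g/ha
  = 14825099.52 g/ha
  = 14825.10 kg/ha = 14.83 t/ha


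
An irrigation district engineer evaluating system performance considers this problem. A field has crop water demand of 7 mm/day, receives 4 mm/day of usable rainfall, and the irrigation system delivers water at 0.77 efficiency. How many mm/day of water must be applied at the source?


IWR = (ETc - Pe) / Ea
    = (7 - 4) / 0.77
    = 3 / 0.77
    = 3.90 mm/day


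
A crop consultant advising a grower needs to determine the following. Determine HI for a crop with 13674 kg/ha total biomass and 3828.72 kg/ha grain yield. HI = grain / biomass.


HI = grain_yield / biomass
   = 3828.72 / 13674
   = 0.28


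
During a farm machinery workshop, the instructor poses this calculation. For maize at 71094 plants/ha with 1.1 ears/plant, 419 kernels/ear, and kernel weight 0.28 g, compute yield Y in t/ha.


Y = density * ears * kernels * kw
  = 71094 * 1.1 * 419 * 0.28 g/ha
  = 9174822.89 g/ha
  = 9174.82 kg/ha = 9.17 t/ha


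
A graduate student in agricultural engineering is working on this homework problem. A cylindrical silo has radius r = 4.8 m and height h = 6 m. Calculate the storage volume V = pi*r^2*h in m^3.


V = pi * r^2 * h
  = pi * 4.8^2 * 6
  = pi * 23.04 * 6
  = 434.29 m^3


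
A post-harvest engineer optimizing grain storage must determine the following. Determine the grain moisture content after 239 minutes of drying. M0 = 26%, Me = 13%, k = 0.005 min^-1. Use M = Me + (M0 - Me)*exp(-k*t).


M = Me + (M0 - Me) * e^(-k*t)
  = 13 + (26 - 13) * e^(-0.005*239)
  = 13 + 13 * e^(-1.195)
  = 13 + 13 * 0.30270
  = 13 + 3.9352
  = 16.94%


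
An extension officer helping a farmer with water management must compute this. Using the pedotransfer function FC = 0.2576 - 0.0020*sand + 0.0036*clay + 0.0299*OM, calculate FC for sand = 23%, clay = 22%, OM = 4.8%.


FC = 0.2576 - 0.0020*23 + 0.0036*22 + 0.0299*4.8
   = 0.2576 - 0.0460 + 0.0792 + 0.1435
   = 0.4343


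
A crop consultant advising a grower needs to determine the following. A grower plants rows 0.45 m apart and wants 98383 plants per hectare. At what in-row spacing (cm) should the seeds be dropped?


spacing = 10000 / (row_sp * density)
        = 10000 / (0.45 * 98383)
        = 10000 / 44272.35
        = 0.22587 m = 22.59 cm


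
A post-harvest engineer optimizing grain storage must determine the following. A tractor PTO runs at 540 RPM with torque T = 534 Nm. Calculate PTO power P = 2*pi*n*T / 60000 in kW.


P = 2*pi*n*T / 60000
  = 2*pi * 540 * 534 / 60000
  = 1811819.32 / 60000
  = 30.20 kW


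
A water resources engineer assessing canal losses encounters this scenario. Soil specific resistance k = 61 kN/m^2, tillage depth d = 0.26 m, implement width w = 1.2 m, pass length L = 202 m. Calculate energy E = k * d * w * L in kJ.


E = k * d * w * L
  = 61 * 0.26 * 1.2 * 202
  = 3844.46 kJ


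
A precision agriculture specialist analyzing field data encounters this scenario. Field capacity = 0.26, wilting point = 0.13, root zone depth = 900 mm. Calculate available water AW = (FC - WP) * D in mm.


AW = (FC - WP) * D
   = (0.26 - 0.13) * 900
   = 0.13 * 900
   = 117 mm


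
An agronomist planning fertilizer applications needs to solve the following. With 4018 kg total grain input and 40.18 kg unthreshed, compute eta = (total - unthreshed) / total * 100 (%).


eta = (total - unthreshed) / total * 100
    = (4018 - 40.18) / 4018 * 100
    = 3977.82 / 4018 * 100
    = 99%


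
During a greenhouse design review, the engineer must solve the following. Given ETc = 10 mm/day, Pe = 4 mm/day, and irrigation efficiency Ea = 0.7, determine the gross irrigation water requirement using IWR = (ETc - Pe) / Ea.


IWR = (ETc - Pe) / Ea
    = (10 - 4) / 0.7
    = 6 / 0.7
    = 8.57 mm/day


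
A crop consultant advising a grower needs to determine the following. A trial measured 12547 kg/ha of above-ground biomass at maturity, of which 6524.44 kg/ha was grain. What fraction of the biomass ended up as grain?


HI = grain_yield / biomass
   = 6524.44 / 12547
   = 0.52


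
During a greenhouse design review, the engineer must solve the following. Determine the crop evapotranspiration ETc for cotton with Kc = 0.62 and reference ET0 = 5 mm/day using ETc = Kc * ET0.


ETc = Kc * ET0
    = 0.62 * 5
    = 3.10 mm/day


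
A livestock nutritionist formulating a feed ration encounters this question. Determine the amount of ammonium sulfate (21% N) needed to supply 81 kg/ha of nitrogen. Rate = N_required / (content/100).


Rate = N_required / (N_content / 100)
     = 81 / (21 / 100)
     = 81 / 0.21
     = 385.71 kg/ha


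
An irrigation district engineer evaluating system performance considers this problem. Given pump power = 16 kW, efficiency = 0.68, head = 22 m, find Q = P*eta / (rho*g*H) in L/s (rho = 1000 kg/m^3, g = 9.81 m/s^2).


Q = (P * 1000 * eta) / (rho * g * H)
  = (16 * 1000 * 0.68) / (1000 * 9.81 * 22)
  = 10880 / 215820
  = 0.05041 m^3/s = 50.41 L/s


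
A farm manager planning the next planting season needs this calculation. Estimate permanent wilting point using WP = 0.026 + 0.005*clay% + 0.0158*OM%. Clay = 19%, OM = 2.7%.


WP = 0.026 + 0.005*19 + 0.0158*2.7
   = 0.026 + 0.0950 + 0.0427
   = 0.1637


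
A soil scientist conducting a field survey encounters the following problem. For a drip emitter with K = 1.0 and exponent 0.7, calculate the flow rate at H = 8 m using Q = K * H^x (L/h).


Q = K * H^x
  = 1.0 * 8^0.7
  = 1.0 * 4.2871
  = 4.29 L/h


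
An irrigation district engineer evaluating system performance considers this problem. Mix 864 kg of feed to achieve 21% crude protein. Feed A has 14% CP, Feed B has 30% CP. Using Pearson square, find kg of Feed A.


parts_A = CP_b - target = 30 - 21 = 9
parts_B = target - CP_a = 21 - 14 = 7
total_parts = 9 + 7 = 16
Feed A = 864 * 9 / 16 = 486 kg
Feed B = 864 * 7 / 16 = 378 kg

486 kg


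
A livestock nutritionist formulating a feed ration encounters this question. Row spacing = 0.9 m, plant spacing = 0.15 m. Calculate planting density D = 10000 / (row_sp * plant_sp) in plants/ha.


D = 10000 / (row_sp * plant_sp)
  = 10000 / (0.9 * 0.15)
  = 10000 / 0.1350
  = 74074.07 plants/ha


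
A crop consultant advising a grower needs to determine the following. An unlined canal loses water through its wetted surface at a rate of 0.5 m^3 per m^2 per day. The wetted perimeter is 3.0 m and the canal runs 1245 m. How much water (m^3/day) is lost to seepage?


S = C * P * L
  = 0.5 * 3.0 * 1245
  = 1867.50 m^3/day


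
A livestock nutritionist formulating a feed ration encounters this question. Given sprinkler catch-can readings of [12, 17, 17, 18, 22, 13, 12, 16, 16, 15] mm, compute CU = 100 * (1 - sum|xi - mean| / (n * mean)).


xbar = 158 / 10 = 15.800
sum|xi - xbar| = 22.400
CU = 100 * (1 - 22.400 / (10 * 15.800))
   = 100 * (1 - 0.1418)
   = 85.82%


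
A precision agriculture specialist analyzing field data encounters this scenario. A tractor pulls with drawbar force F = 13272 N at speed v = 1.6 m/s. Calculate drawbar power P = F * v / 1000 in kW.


P = F * v / 1000
  = 13272 * 1.6 / 1000
  = 21235.20 / 1000
  = 21.24 kW


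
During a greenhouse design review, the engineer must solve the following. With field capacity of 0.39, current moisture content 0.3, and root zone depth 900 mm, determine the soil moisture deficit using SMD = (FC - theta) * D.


SMD = (FC - theta) * D
    = (0.39 - 0.3) * 900
    = 0.090 * 900
    = 81 mm


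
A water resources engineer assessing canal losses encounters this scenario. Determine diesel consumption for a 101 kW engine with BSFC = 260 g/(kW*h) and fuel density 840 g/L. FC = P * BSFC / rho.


FC = P * BSFC / rho_fuel
   = 101 * 260 / 840
   = 26260 / 840
   = 31.26 L/h


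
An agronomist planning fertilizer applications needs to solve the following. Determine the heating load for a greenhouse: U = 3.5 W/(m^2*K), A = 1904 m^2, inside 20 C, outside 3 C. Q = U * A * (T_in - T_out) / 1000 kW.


dT = 20 - (3) = 17 K
Q = U * A * dT
  = 3.5 * 1904 * 17
  = 113288 W = 113.29 kW


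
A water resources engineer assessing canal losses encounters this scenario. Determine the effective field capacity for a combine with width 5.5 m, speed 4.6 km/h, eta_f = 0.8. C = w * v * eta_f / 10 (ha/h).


C = w * v * eta_f / 10
  = 5.5 * 4.6 * 0.8 / 10
  = 20.24 / 10
  = 2.02 ha/h


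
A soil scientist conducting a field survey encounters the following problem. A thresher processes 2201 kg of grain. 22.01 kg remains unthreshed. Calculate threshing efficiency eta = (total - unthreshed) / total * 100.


eta = (total - unthreshed) / total * 100
    = (2201 - 22.01) / 2201 * 100
    = 2178.99 / 2201 * 100
    = 99%


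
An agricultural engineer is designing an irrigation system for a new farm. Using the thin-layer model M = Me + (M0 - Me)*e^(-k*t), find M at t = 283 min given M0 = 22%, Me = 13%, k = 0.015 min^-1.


M = Me + (M0 - Me) * e^(-k*t)
  = 13 + (22 - 13) * e^(-0.015*283)
  = 13 + 9 * e^(-4.245)
  = 13 + 9 * 0.01434
  = 13 + 0.1290
  = 13.13%


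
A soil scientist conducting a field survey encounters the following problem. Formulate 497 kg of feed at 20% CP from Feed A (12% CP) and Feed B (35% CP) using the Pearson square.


parts_A = CP_b - target = 35 - 20 = 15
parts_B = target - CP_a = 20 - 12 = 8
total_parts = 15 + 8 = 23
Feed A = 497 * 15 / 23 = 324.13 kg
Feed B = 497 * 8 / 23 = 172.87 kg

324.13 kg


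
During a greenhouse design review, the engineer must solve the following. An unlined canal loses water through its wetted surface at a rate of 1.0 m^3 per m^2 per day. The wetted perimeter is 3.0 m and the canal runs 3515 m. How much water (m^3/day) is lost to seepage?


S = C * P * L
  = 1.0 * 3.0 * 3515
  = 10545 m^3/day


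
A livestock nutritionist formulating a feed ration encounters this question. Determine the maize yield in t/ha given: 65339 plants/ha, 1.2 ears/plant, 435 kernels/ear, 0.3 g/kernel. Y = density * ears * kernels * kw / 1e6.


Y = density * ears * kernels * kw
  = 65339 * 1.2 * 435 * 0.3 g/ha
  = 10232087.40 g/ha
  = 10232.09 kg/ha = 10.23 t/ha


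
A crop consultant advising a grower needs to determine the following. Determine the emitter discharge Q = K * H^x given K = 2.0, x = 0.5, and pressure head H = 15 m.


Q = K * H^x
  = 2.0 * 15^0.5
  = 2.0 * 3.8730
  = 7.75 L/h


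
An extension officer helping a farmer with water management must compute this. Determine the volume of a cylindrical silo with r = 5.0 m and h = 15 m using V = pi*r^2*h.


V = pi * r^2 * h
  = pi * 5.0^2 * 15
  = pi * 25 * 15
  = 1178.10 m^3


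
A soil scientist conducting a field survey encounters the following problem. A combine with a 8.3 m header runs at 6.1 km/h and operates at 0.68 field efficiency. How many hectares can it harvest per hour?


C = w * v * eta_f / 10
  = 8.3 * 6.1 * 0.68 / 10
  = 34.43 / 10
  = 3.44 ha/h


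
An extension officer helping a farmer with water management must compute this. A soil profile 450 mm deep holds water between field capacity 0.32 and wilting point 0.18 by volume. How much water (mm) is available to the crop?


AW = (FC - WP) * D
   = (0.32 - 0.18) * 450
   = 0.14 * 450
   = 63 mm


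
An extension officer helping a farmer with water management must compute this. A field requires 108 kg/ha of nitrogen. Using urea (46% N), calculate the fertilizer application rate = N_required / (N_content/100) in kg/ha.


Rate = N_required / (N_content / 100)
     = 108 / (46 / 100)
     = 108 / 0.46
     = 234.78 kg/ha


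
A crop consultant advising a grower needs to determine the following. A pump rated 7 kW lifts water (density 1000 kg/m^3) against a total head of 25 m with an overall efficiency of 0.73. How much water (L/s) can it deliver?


Q = (P * 1000 * eta) / (rho * g * H)
  = (7 * 1000 * 0.73) / (1000 * 9.81 * 25)
  = 5110 / 245250
  = 0.02084 m^3/s = 20.84 L/s


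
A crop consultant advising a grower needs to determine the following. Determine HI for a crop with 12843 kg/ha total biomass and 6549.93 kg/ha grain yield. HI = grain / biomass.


HI = grain_yield / biomass
   = 6549.93 / 12843
   = 0.51


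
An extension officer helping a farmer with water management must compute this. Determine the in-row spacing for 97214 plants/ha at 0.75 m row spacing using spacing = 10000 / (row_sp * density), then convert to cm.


spacing = 10000 / (row_sp * density)
        = 10000 / (0.75 * 97214)
        = 10000 / 72910.50
        = 0.13715 m = 13.72 cm


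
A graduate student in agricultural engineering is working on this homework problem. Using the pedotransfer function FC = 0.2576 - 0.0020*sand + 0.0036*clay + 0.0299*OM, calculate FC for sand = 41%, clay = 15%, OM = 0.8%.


FC = 0.2576 - 0.0020*41 + 0.0036*15 + 0.0299*0.8
   = 0.2576 - 0.0820 + 0.0540 + 0.0239
   = 0.2535


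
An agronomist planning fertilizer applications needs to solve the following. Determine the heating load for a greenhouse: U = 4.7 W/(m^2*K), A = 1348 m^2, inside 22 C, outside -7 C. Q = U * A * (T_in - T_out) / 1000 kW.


dT = 22 - (-7) = 29 K
Q = U * A * dT
  = 4.7 * 1348 * 29
  = 183732.40 W = 183.73 kW


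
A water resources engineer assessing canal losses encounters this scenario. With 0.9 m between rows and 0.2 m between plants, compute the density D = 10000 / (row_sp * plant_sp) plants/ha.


D = 10000 / (row_sp * plant_sp)
  = 10000 / (0.9 * 0.2)
  = 10000 / 0.1800
  = 55555.56 plants/ha


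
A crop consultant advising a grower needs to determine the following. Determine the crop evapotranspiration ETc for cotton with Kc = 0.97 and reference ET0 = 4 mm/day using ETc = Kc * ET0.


ETc = Kc * ET0
    = 0.97 * 4
    = 3.88 mm/day


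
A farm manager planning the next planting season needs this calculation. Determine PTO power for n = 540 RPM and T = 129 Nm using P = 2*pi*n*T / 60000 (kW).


P = 2*pi*n*T / 60000
  = 2*pi * 540 * 129 / 60000
  = 437686.69 / 60000
  = 7.29 kW


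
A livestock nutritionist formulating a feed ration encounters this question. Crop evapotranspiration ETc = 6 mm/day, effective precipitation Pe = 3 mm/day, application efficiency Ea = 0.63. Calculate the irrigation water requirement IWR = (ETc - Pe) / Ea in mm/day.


IWR = (ETc - Pe) / Ea
    = (6 - 3) / 0.63
    = 3 / 0.63
    = 4.76 mm/day


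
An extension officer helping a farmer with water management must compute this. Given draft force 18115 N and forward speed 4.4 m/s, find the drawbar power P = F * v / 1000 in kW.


P = F * v / 1000
  = 18115 * 4.4 / 1000
  = 79706 / 1000
  = 79.71 kW


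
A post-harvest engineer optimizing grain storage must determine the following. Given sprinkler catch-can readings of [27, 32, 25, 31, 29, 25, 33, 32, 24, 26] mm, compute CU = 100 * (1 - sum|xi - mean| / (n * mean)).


xbar = 284 / 10 = 28.400
sum|xi - xbar| = 30
CU = 100 * (1 - 30 / (10 * 28.400))
   = 100 * (1 - 0.1056)
   = 89.44%


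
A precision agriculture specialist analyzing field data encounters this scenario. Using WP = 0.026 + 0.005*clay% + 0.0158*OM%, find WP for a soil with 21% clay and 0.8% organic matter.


WP = 0.026 + 0.005*21 + 0.0158*0.8
   = 0.026 + 0.1050 + 0.0126
   = 0.1436


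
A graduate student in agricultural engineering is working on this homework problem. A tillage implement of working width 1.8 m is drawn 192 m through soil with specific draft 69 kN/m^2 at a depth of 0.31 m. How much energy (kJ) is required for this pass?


E = k * d * w * L
  = 69 * 0.31 * 1.8 * 192
  = 7392.38 kJ


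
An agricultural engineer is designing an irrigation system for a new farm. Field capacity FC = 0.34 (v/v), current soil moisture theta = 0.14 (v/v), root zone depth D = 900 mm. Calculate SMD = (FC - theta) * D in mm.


SMD = (FC - theta) * D
    = (0.34 - 0.14) * 900
    = 0.200 * 900
    = 180 mm


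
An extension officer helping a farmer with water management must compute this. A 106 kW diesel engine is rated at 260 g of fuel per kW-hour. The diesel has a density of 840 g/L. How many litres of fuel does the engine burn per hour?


FC = P * BSFC / rho_fuel
   = 106 * 260 / 840
   = 27560 / 840
   = 32.81 L/h


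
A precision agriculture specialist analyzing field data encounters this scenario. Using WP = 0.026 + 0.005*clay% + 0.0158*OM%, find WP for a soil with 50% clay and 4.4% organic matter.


WP = 0.026 + 0.005*50 + 0.0158*4.4
   = 0.026 + 0.2500 + 0.0695
   = 0.3455


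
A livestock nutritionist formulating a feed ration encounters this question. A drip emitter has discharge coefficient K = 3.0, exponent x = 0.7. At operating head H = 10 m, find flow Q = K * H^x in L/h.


Q = K * H^x
  = 3.0 * 10^0.7
  = 3.0 * 5.0119
  = 15.04 L/h


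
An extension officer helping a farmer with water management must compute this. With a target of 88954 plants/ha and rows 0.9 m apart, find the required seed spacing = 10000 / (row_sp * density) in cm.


spacing = 10000 / (row_sp * density)
        = 10000 / (0.9 * 88954)
        = 10000 / 80058.60
        = 0.12491 m = 12.49 cm


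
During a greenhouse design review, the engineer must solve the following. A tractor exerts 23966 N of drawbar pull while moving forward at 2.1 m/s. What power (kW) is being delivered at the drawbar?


P = F * v / 1000
  = 23966 * 2.1 / 1000
  = 50328.60 / 1000
  = 50.33 kW


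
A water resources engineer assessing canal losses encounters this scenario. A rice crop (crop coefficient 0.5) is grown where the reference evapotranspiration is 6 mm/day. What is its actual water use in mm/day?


ETc = Kc * ET0
    = 0.5 * 6
    = 3 mm/day


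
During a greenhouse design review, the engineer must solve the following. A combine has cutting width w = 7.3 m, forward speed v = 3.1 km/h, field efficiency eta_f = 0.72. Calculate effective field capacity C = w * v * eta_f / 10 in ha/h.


C = w * v * eta_f / 10
  = 7.3 * 3.1 * 0.72 / 10
  = 16.29 / 10
  = 1.63 ha/h


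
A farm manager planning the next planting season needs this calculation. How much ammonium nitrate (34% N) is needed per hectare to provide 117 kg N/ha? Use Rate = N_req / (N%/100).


Rate = N_required / (N_content / 100)
     = 117 / (34 / 100)
     = 117 / 0.34
     = 344.12 kg/ha


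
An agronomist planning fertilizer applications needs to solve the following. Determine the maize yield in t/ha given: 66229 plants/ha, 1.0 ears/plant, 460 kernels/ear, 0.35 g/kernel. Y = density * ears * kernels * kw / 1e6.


Y = density * ears * kernels * kw
  = 66229 * 1.0 * 460 * 0.35 g/ha
  = 10662869 g/ha
  = 10662.87 kg/ha = 10.66 t/ha


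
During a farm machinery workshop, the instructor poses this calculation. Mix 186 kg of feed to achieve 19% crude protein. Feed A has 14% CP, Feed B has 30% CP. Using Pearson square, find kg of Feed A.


parts_A = CP_b - target = 30 - 19 = 11
parts_B = target - CP_a = 19 - 14 = 5
total_parts = 11 + 5 = 16
Feed A = 186 * 11 / 16 = 127.88 kg
Feed B = 186 * 5 / 16 = 58.13 kg

127.88 kg


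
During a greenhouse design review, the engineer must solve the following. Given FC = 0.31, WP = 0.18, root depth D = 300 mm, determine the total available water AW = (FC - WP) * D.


AW = (FC - WP) * D
   = (0.31 - 0.18) * 300
   = 0.13 * 300
   = 39 mm


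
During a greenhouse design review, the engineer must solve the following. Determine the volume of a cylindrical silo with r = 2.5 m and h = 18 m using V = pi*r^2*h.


V = pi * r^2 * h
  = pi * 2.5^2 * 18
  = pi * 6.25 * 18
  = 353.43 m^3


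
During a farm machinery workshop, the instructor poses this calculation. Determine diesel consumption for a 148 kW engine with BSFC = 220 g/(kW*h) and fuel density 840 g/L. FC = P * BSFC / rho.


FC = P * BSFC / rho_fuel
   = 148 * 220 / 840
   = 32560 / 840
   = 38.76 L/h


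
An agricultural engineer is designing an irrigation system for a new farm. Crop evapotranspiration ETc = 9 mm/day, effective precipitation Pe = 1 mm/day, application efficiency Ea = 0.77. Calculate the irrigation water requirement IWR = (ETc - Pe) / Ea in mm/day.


IWR = (ETc - Pe) / Ea
    = (9 - 1) / 0.77
    = 8 / 0.77
    = 10.39 mm/day


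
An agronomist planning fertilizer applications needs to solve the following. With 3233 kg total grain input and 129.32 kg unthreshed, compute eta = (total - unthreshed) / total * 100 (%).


eta = (total - unthreshed) / total * 100
    = (3233 - 129.32) / 3233 * 100
    = 3103.68 / 3233 * 100
    = 96%


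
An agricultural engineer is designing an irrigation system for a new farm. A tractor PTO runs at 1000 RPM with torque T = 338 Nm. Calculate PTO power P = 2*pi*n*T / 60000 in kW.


P = 2*pi*n*T / 60000
  = 2*pi * 1000 * 338 / 60000
  = 2123716.63 / 60000
  = 35.40 kW


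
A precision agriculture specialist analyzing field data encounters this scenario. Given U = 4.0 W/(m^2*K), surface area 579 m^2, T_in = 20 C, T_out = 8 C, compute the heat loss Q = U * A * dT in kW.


dT = 20 - (8) = 12 K
Q = U * A * dT
  = 4.0 * 579 * 12
  = 27792 W = 27.79 kW


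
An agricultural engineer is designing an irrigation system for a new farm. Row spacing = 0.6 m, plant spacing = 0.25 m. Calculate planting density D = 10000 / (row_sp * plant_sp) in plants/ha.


D = 10000 / (row_sp * plant_sp)
  = 10000 / (0.6 * 0.25)
  = 10000 / 0.1500
  = 66666.67 plants/ha


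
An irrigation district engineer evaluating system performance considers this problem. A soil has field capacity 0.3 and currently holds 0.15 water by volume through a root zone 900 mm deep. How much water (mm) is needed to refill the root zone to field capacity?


SMD = (FC - theta) * D
    = (0.3 - 0.15) * 900
    = 0.150 * 900
    = 135 mm


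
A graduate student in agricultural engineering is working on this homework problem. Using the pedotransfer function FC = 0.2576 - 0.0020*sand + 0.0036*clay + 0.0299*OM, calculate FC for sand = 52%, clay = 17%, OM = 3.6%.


FC = 0.2576 - 0.0020*52 + 0.0036*17 + 0.0299*3.6
   = 0.2576 - 0.1040 + 0.0612 + 0.1076
   = 0.3224


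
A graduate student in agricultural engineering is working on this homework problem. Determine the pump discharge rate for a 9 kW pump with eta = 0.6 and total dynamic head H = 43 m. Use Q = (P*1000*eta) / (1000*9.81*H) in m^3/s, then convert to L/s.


Q = (P * 1000 * eta) / (rho * g * H)
  = (9 * 1000 * 0.6) / (1000 * 9.81 * 43)
  = 5400 / 421830
  = 0.01280 m^3/s = 12.80 L/s


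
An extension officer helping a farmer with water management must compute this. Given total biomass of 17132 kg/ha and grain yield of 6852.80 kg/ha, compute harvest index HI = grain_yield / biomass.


HI = grain_yield / biomass
   = 6852.80 / 17132
   = 0.40


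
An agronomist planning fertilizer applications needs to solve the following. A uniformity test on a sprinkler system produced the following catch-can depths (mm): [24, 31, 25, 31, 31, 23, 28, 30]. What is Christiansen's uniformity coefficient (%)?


xbar = 223 / 8 = 27.875
sum|xi - xbar| = 23.250
CU = 100 * (1 - 23.250 / (8 * 27.875))
   = 100 * (1 - 0.1043)
   = 89.57%


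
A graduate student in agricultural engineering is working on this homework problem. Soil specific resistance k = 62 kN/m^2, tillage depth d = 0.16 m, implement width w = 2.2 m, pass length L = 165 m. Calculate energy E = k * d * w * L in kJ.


E = k * d * w * L
  = 62 * 0.16 * 2.2 * 165
  = 3600.96 kJ


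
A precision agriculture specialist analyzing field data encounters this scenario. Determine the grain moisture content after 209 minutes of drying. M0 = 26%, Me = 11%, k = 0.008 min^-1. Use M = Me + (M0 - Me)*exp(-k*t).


M = Me + (M0 - Me) * e^(-k*t)
  = 11 + (26 - 11) * e^(-0.008*209)
  = 11 + 15 * e^(-1.672)
  = 11 + 15 * 0.18787
  = 11 + 2.8181
  = 13.82%


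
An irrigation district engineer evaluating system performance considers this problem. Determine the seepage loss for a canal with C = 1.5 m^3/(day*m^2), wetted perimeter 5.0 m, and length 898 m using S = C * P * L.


S = C * P * L
  = 1.5 * 5.0 * 898
  = 6735 m^3/day


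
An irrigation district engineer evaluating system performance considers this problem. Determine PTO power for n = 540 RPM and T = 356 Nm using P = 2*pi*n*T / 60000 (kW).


P = 2*pi*n*T / 60000
  = 2*pi * 540 * 356 / 60000
  = 1207879.54 / 60000
  = 20.13 kW


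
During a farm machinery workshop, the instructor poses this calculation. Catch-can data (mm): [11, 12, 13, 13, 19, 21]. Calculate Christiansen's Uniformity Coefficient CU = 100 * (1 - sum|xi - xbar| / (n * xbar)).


xbar = 89 / 6 = 14.833
sum|xi - xbar| = 20.667
CU = 100 * (1 - 20.667 / (6 * 14.833))
   = 100 * (1 - 0.2322)
   = 76.78%


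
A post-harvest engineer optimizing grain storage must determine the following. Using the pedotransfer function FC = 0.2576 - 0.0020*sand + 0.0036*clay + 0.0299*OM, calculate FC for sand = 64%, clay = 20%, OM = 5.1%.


FC = 0.2576 - 0.0020*64 + 0.0036*20 + 0.0299*5.1
   = 0.2576 - 0.1280 + 0.0720 + 0.1525
   = 0.3541


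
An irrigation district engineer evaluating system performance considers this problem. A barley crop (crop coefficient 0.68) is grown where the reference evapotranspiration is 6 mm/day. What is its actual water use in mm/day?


ETc = Kc * ET0
    = 0.68 * 6
    = 4.08 mm/day


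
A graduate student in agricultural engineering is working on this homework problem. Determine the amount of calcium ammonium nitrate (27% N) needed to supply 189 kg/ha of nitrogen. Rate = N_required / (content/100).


Rate = N_required / (N_content / 100)
     = 189 / (27 / 100)
     = 189 / 0.27
     = 700 kg/ha


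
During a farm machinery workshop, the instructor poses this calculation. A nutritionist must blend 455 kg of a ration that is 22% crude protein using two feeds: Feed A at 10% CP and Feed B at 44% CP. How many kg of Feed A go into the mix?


parts_A = CP_b - target = 44 - 22 = 22
parts_B = target - CP_a = 22 - 10 = 12
total_parts = 22 + 12 = 34
Feed A = 455 * 22 / 34 = 294.41 kg
Feed B = 455 * 12 / 34 = 160.59 kg

294.41 kg
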